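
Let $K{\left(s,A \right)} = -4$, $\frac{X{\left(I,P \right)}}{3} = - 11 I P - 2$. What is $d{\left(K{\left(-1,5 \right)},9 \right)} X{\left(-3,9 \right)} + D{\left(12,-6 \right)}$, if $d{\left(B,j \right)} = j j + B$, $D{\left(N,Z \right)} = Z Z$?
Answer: $68181$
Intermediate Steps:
$D{\left(N,Z \right)} = Z^{2}$
$X{\left(I,P \right)} = -6 - 33 I P$ ($X{\left(I,P \right)} = 3 \left(- 11 I P - 2\right) = 3 \left(-2 - 11 I P\right) = -6 - 33 I P$)
$d{\left(B,j \right)} = B + j^{2}$ ($d{\left(B,j \right)} = j^{2} + B = B + j^{2}$)
$d{\left(K{\left(-1,5 \right)},9 \right)} X{\left(-3,9 \right)} + D{\left(12,-6 \right)} = \left(-4 + 9^{2}\right) \left(-6 - \left(-99\right) 9\right) + \left(-6\right)^{2} = \left(-4 + 81\right) \left(-6 + 891\right) + 36 = 77 \cdot 885 + 36 = 68145 + 36 = 68181$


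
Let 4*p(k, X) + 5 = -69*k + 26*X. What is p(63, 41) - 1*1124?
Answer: -3891/2 ≈ -1945.5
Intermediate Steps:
p(k, X) = -5/4 - 69*k/4 + 13*X/2 (p(k, X) = -5/4 + (-69*k + 26*X)/4 = -5/4 + (-69*k/4 + 13*X/2) = -5/4 - 69*k/4 + 13*X/2)
p(63, 41) - 1*1124 = (-5/4 - 69/4*63 + (13/2)*41) - 1*1124 = (-5/4 - 4347/4 + 533/2) - 1124 = -1643/2 - 1124 = -3891/2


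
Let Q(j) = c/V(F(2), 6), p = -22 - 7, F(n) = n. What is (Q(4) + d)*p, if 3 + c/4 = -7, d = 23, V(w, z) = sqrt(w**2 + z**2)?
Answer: -667 + 58*sqrt(10) ≈ -483.59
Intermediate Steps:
p = -29
c = -40 (c = -12 + 4*(-7) = -12 - 28 = -40)
Q(j) = -2*sqrt(10) (Q(j) = -40/sqrt(2**2 + 6**2) = -40/sqrt(4 + 36) = -40*sqrt(10)/20 = -2*sqrt(10))
(Q(4) + d)*p = (-2*sqrt(10) + 23)*(-29) = (23 - 2*sqrt(10))*(-29) = -667 + 58*sqrt(10)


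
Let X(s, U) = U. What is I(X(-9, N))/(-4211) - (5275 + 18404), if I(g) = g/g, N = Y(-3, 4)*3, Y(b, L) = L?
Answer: -99712270/4211 ≈ -23679.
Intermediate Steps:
N = 12 (N = 4*3 = 12)
I(g) = 1
I(X(-9, N))/(-4211) - (5275 + 18404) = 1/(-4211) - (5275 + 18404) = 1*(-1/4211) - 1*23679 = -1/4211 - 23679 = -99712270/4211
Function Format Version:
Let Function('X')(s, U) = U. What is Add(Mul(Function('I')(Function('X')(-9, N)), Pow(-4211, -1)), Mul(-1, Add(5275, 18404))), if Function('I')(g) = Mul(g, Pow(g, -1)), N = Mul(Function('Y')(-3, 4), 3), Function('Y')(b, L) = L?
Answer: Rational(-99712270, 4211) ≈ -23679.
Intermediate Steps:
N = 12 (N = Mul(4, 3) = 12)
Function('I')(g) = 1
Add(Mul(Function('I')(Function('X')(-9, N)), Pow(-4211, -1)), Mul(-1, Add(5275, 18404))) = Add(Mul(1, Pow(-4211, -1)), Mul(-1, Add(5275, 18404))) = Add(Mul(1, Rational(-1, 4211)), Mul(-1, 23679)) = Add(Rational(-1, 4211), -23679) = Rational(-99712270, 4211)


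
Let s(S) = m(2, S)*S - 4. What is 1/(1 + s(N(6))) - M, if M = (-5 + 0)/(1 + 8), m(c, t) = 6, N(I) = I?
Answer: 58/99 ≈ 0.58586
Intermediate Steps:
s(S) = -4 + 6*S (s(S) = 6*S - 4 = -4 + 6*S)
M = -5/9 ≈ -0.55556
1/(1 + s(N(6))) - M = 1/(1 + (-4 + 6*6)) - 1*(-5/9) = 1/(1 + (-4 + 36)) + 5/9 = 1/(1 + 32) + 5/9 = 1/33 + 5/9 = 58/99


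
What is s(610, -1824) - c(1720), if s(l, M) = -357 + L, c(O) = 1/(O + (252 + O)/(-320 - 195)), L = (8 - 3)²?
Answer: -293431411/883828 ≈ -332.00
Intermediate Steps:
L = 25 (L = 5² = 25)
c(O) = 1/(-252/515 + 514*O/515) (c(O) = 1/(O + (252 + O)/(-515)) = 1/(O + (252 + O)*(-1/515)) = 1/(O + (-252/515 - O/515)) = 1/(-252/515 + 514*O/515))
s(l, M) = -332 (s(l, M) = -357 + 25 = -332)
s(610, -1824) - c(1720) = -332 - 515/(2*(-126 + 257*1720)) = -332 - 515/(2*(-126 + 442040)) = -332 - 515/(2*441914) = -332 - 1*515/883828 = -332 - 515/883828 = -293431411/883828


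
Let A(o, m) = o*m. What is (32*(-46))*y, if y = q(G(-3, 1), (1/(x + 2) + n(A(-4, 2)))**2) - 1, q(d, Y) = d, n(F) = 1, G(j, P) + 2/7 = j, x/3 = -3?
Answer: 44160/7 ≈ 6308.6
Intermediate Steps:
x = -9 (x = 3*(-3) = -9)
A(o, m) = m*o
G(j, P) = -2/7 + j
y = -30/7 (y = (-2/7 - 3) - 1 = -23/7 - 1 = -30/7 ≈ -4.2857)
(32*(-46))*y = (32*(-46))*(-30/7) = -1472*(-30/7) = 44160/7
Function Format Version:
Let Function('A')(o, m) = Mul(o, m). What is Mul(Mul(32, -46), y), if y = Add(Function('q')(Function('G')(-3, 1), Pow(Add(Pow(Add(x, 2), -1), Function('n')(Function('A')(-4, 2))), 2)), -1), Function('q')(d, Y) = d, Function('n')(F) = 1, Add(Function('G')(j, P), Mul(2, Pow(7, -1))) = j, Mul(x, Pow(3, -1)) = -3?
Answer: Rational(44160, 7) ≈ 6308.6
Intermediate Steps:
x = -9 (x = Mul(3, -3) = -9)
Function('A')(o, m) = Mul(m, o)
Function('G')(j, P) = Add(Rational(-2, 7), j)
y = Rational(-30, 7) (y = Add(Add(Rational(-2, 7), -3), -1) = Add(Rational(-23, 7), -1) = Rational(-30, 7) ≈ -4.2857)
Mul(Mul(32, -46), y) = Mul(Mul(32, -46), Rational(-30, 7)) = Mul(-1472, Rational(-30, 7)) = Rational(44160, 7)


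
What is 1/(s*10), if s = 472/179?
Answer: 179/4720 ≈ 0.037924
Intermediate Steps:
s = 472/179 (s = 472*(1/179) = 472/179 ≈ 2.6369)
1/(s*10) = 1/((472/179)*10) = 1/(4720/179) = 179/4720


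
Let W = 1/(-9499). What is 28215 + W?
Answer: 268014284/9499 ≈ 28215.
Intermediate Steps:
W = -1/9499 ≈ -0.00010527
28215 + W = 28215 - 1/9499 = 268014284/9499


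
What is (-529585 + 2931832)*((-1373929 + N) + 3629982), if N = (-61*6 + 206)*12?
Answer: 5414984236851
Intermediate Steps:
N = -1920 (N = (-366 + 206)*12 = -160*12 = -1920)
(-529585 + 2931832)*((-1373929 + N) + 3629982) = (-529585 + 2931832)*((-1373929 - 1920) + 3629982) = 2402247*(-1375849 + 3629982) = 2402247*2254133 = 5414984236851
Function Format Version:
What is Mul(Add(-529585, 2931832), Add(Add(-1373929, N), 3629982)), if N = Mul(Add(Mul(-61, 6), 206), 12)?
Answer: 5414984236851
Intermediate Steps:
N = -1920 (N = Mul(Add(-366, 206), 12) = Mul(-160, 12) = -1920)
Mul(Add(-529585, 2931832), Add(Add(-1373929, N), 3629982)) = Mul(Add(-529585, 2931832), Add(Add(-1373929, -1920), 3629982)) = Mul(2402247, Add(-1375849, 3629982)) = Mul(2402247, 2254133) = 5414984236851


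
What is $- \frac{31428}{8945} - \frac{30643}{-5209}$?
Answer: $\frac{110393183}{46594505} \approx 2.3692$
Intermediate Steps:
$- \frac{31428}{8945} - \frac{30643}{-5209} = \left(-31428\right) \frac{1}{8945} - - \frac{30643}{5209} = - \frac{31428}{8945} + \frac{30643}{5209} = \frac{110393183}{46594505}$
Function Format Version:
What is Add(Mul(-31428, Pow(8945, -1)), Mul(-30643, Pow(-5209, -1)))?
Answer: Rational(110393183, 46594505) ≈ 2.3692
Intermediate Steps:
Add(Mul(-31428, Pow(8945, -1)), Mul(-30643, Pow(-5209, -1))) = Add(Mul(-31428, Rational(1, 8945)), Mul(-30643, Rational(-1, 5209))) = Add(Rational(-31428, 8945), Rational(30643, 5209)) = Rational(110393183, 46594505)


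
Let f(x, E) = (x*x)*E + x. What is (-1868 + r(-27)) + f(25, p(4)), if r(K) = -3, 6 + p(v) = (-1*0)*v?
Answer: -5596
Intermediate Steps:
p(v) = -6 (p(v) = -6 + (-1*0)*v = -6 + 0*v = -6 + 0 = -6)
f(x, E) = x + E*x² (f(x, E) = x²*E + x = E*x² + x = x + E*x²)
(-1868 + r(-27)) + f(25, p(4)) = (-1868 - 3) + 25*(1 - 6*25) = -1871 + 25*(1 - 150) = -1871 + 25*(-149) = -1871 - 3725 = -5596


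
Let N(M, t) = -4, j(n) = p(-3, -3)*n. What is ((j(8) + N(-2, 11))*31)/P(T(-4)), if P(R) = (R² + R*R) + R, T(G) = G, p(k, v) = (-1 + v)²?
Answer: 961/7 ≈ 137.29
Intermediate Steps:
j(n) = 16*n (j(n) = (-1 - 3)²*n = (-4)²*n = 16*n)
P(R) = R + 2*R² (P(R) = (R² + R²) + R = 2*R² + R = R + 2*R²)
((j(8) + N(-2, 11))*31)/P(T(-4)) = ((16*8 - 4)*31)/((-4*(1 + 2*(-4)))) = ((128 - 4)*31)/((-4*(1 - 8))) = (124*31)/((-4*(-7))) = 3844/28 = 3844*(1/28) = 961/7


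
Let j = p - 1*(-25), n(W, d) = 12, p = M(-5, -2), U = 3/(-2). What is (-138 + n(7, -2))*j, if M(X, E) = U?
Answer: -2961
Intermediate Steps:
U = -3/2 (U = 3*(-1/2) = -3/2 ≈ -1.5000)
M(X, E) = -3/2
p = -3/2 ≈ -1.5000
j = 47/2 (j = -3/2 - 1*(-25) = -3/2 + 25 = 47/2 ≈ 23.500)
(-138 + n(7, -2))*j = (-138 + 12)*(47/2) = -126*47/2 = -2961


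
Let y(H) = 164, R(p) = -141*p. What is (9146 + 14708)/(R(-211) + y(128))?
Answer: 23854/29915 ≈ 0.79739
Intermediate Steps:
(9146 + 14708)/(R(-211) + y(128)) = (9146 + 14708)/(-141*(-211) + 164) = 23854/(29751 + 164) = 23854/29915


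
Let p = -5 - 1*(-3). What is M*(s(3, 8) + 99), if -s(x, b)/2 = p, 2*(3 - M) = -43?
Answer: 5047/2 ≈ 2523.5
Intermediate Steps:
M = 49/2 (M = 3 - 1/2*(-43) = 3 + 43/2 = 49/2 ≈ 24.500)
p = -2 (p = -5 + 3 = -2)
s(x, b) = 4 (s(x, b) = -2*(-2) = 4)
M*(s(3, 8) + 99) = 49*(4 + 99)/2 = (49/2)*103 = 5047/2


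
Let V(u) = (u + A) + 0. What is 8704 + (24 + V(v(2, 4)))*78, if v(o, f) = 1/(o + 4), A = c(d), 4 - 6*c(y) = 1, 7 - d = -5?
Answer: 10628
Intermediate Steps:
d = 12 (d = 7 - 1*(-5) = 7 + 5 = 12)
c(y) = ½ (c(y) = ⅔ - ⅙*1 = ⅔ - ⅙ = ½)
A = ½ ≈ 0.50000
v(o, f) = 1/(4 + o)
V(u) = ½ + u (V(u) = (u + ½) + 0 = (½ + u) + 0 = ½ + u)
8704 + (24 + V(v(2, 4)))*78 = 8704 + (24 + (½ + 1/(4 + 2)))*78 = 8704 + (24 + (½ + 1/6))*78 = 8704 + (24 + (½ + ⅙))*78 = 8704 + (24 + ⅔)*78 = 8704 + (74/3)*78 = 8704 + 1924 = 10628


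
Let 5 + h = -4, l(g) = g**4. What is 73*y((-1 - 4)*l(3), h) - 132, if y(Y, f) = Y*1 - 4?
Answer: -29989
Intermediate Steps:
h = -9 (h = -5 - 4 = -9)
y(Y, f) = -4 + Y (y(Y, f) = Y - 4 = -4 + Y)
73*y((-1 - 4)*l(3), h) - 132 = 73*(-4 + (-1 - 4)*3**4) - 132 = 73*(-4 - 5*81) - 132 = 73*(-4 - 405) - 132 = 73*(-409) - 132 = -29857 - 132 = -29989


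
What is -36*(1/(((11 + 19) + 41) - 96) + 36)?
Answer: -32364/25 ≈ -1294.6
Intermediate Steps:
-36*(1/(((11 + 19) + 41) - 96) + 36) = -36*(1/((30 + 41) - 96) + 36) = -36*(1/(71 - 96) + 36) = -36*(1/(-25) + 36) = -36*(-1/25 + 36) = -36*899/25 = -32364/25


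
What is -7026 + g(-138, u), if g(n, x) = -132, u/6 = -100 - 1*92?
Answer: -7158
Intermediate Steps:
u = -1152 (u = 6*(-100 - 1*92) = 6*(-100 - 92) = 6*(-192) = -1152)
-7026 + g(-138, u) = -7026 - 132 = -7158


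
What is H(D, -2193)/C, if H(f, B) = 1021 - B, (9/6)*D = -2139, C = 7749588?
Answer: 1607/3874794 ≈ 0.00041473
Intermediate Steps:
D = -1426 (D = (⅔)*(-2139) = -1426)
H(D, -2193)/C = (1021 - 1*(-2193))/7749588 = (1021 + 2193)*(1/7749588) = 3214*(1/7749588) = 1607/3874794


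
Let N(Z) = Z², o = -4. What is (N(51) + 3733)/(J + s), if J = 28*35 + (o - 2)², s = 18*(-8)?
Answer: 3167/436 ≈ 7.2638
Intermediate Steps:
s = -144
J = 1016 (J = 28*35 + (-4 - 2)² = 980 + (-6)² = 980 + 36 = 1016)
(N(51) + 3733)/(J + s) = (51² + 3733)/(1016 - 144) = (2601 + 3733)/872 = 6334*(1/872) = 3167/436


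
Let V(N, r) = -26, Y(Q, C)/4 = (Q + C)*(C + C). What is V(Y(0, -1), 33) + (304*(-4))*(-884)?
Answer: 1074918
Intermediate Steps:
Y(Q, C) = 8*C*(C + Q) (Y(Q, C) = 4*((Q + C)*(C + C)) = 4*((C + Q)*(2*C)) = 4*(2*C*(C + Q)) = 8*C*(C + Q))
V(Y(0, -1), 33) + (304*(-4))*(-884) = -26 + (304*(-4))*(-884) = -26 - 1216*(-884) = -26 + 1074944 = 1074918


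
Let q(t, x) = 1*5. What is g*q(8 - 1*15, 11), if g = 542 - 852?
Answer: -1550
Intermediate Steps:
q(t, x) = 5
g = -310
g*q(8 - 1*15, 11) = -310*5 = -1550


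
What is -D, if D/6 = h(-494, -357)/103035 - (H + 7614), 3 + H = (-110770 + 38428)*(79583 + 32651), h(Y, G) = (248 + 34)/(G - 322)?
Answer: -1136054302839997446/23320255 ≈ -4.8715e+10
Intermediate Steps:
h(Y, G) = 282/(-322 + G)
H = -8119232031 (H = -3 + (-110770 + 38428)*(79583 + 32651) = -3 - 72342*112234 = -3 - 8119232028 = -8119232031)
D = 1136054302839997446/23320255 (D = 6*((282/(-322 - 357))/103035 - (-8119232031 + 7614)) = 6*((282/(-679))*(1/103035) - 1*(-8119224417)) = 6*((282*(-1/679))*(1/103035) + 8119224417) = 6*(-282/679*1/103035 + 8119224417) = 6*(-94/23320255 + 8119224417) = 6*(189342383806666241/23320255) = 1136054302839997446/23320255 ≈ 4.8715e+10)
-D = -1*1136054302839997446/23320255 = -1136054302839997446/23320255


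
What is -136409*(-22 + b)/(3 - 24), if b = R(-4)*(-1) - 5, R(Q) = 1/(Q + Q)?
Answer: -4189705/24 ≈ -1.7457e+5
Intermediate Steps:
R(Q) = 1/(2*Q)
b = -39/8 (b = ((½)/(-4))*(-1) - 5 = ((½)*(-¼))*(-1) - 5 = -⅛*(-1) - 5 = ⅛ - 5 = -39/8 ≈ -4.8750)
-136409*(-22 + b)/(3 - 24) = -136409*(-22 - 39/8)/(3 - 24) = -(-29327935)/(8*(-21)) = -(-29327935)*(-1)/(8*21) = -136409*215/168 = -4189705/24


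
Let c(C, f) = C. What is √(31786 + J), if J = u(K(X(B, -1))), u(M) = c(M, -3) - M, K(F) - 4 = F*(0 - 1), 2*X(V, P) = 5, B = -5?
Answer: √31786 ≈ 178.29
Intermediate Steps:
X(V, P) = 5/2 (X(V, P) = (½)*5 = 5/2)
K(F) = 4 - F (K(F) = 4 + F*(0 - 1) = 4 + F*(-1) = 4 - F)
u(M) = 0 (u(M) = M - M = 0)
J = 0
√(31786 + J) = √(31786 + 0) = √31786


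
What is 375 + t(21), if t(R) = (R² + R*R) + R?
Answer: 1278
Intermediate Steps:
t(R) = R + 2*R² (t(R) = (R² + R²) + R = 2*R² + R = R + 2*R²)
375 + t(21) = 375 + 21*(1 + 2*21) = 375 + 21*(1 + 42) = 375 + 21*43 = 375 + 903 = 1278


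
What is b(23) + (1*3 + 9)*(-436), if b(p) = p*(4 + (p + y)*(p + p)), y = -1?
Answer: 18136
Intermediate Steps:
b(p) = p*(4 + 2*p*(-1 + p)) (b(p) = p*(4 + (p - 1)*(p + p)) = p*(4 + (-1 + p)*(2*p)) = p*(4 + 2*p*(-1 + p)))
b(23) + (1*3 + 9)*(-436) = 2*23*(2 + 23² - 1*23) + (1*3 + 9)*(-436) = 2*23*(2 + 529 - 23) + (3 + 9)*(-436) = 2*23*508 + 12*(-436) = 23368 - 5232 = 18136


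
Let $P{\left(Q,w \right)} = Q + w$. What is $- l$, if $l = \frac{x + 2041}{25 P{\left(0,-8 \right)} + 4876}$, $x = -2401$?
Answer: $\frac{90}{1169} \approx 0.076989$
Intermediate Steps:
$l = - \frac{90}{1169}$ ($l = \frac{-2401 + 2041}{25 \left(0 - 8\right) + 4876} = - \frac{360}{25 \left(-8\right) + 4876} = - \frac{360}{-200 + 4876} = - \frac{360}{4676} = \left(-360\right) \frac{1}{4676} = - \frac{90}{1169} \approx -0.076989$)
$- l = \left(-1\right) \left(- \frac{90}{1169}\right) = \frac{90}{1169}$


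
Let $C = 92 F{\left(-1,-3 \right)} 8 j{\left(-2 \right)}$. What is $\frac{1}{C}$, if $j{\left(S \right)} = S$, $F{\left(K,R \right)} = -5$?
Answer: $\frac{1}{7360} \approx 0.00013587$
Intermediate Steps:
$C = 7360$ ($C = 92 \left(\left(-5\right) 8\right) \left(-2\right) = 92 \left(-40\right) \left(-2\right) = \left(-3680\right) \left(-2\right) = 7360$)
$\frac{1}{C} = \frac{1}{7360}$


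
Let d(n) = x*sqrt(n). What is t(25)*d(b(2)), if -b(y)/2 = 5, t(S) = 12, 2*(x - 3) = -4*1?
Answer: 12*I*sqrt(10) ≈ 37.947*I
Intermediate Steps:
x = 1 (x = 3 + (-4*1)/2 = 3 + (1/2)*(-4) = 3 - 2 = 1)
b(y) = -10 (b(y) = -2*5 = -10)
d(n) = sqrt(n) (d(n) = 1*sqrt(n) = sqrt(n))
t(25)*d(b(2)) = 12*sqrt(-10) = 12*(I*sqrt(10)) = 12*I*sqrt(10)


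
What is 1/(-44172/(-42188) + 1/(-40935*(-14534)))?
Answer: 6274930161630/6570025020017 ≈ 0.95508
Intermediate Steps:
1/(-44172/(-42188) + 1/(-40935*(-14534))) = 1/(-44172*(-1/42188) - 1/40935*(-1/14534)) = 1/(11043/10547 + 1/594949290) = 1/(6570025020017/6274930161630) = 6274930161630/6570025020017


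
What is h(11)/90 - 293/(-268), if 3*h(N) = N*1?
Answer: 41029/36180 ≈ 1.1340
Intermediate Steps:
h(N) = N/3 (h(N) = (N*1)/3 = N/3)
h(11)/90 - 293/(-268) = ((1/3)*11)/90 - 293/(-268) = (11/3)*(1/90) - 293*(-1/268) = 11/270 + 293/268 = 41029/36180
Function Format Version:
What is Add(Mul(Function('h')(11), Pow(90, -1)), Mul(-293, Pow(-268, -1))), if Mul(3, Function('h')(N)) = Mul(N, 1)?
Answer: Rational(41029, 36180) ≈ 1.1340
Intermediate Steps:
Function('h')(N) = Mul(Rational(1, 3), N) (Function('h')(N) = Mul(Rational(1, 3), Mul(N, 1)) = Mul(Rational(1, 3), N))
Add(Mul(Function('h')(11), Pow(90, -1)), Mul(-293, Pow(-268, -1))) = Add(Mul(Mul(Rational(1, 3), 11), Pow(90, -1)), Mul(-293, Pow(-268, -1))) = Add(Mul(Rational(11, 3), Rational(1, 90)), Mul(-293, Rational(-1, 268))) = Add(Rational(11, 270), Rational(293, 268)) = Rational(41029, 36180)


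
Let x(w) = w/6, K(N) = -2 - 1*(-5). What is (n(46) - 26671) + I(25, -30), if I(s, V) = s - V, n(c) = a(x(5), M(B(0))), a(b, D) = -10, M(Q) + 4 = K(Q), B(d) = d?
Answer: -26626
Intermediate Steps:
K(N) = 3 (K(N) = -2 + 5 = 3)
x(w) = w/6 (x(w) = w*(⅙) = w/6)
M(Q) = -1 (M(Q) = -4 + 3 = -1)
n(c) = -10
(n(46) - 26671) + I(25, -30) = (-10 - 26671) + (25 - 1*(-30)) = -26681 + (25 + 30) = -26681 + 55 = -26626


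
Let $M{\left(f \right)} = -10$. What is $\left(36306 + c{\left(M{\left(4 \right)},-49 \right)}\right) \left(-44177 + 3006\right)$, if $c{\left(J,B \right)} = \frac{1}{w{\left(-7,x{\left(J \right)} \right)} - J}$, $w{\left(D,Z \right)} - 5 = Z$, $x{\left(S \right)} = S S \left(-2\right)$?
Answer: $- \frac{276529509139}{185} \approx -1.4948 \cdot 10^{9}$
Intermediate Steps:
$x{\left(S \right)} = - 2 S^{2}$ ($x{\left(S \right)} = S^{2} \left(-2\right) = - 2 S^{2}$)
$w{\left(D,Z \right)} = 5 + Z$
$c{\left(J,B \right)} = \frac{1}{5 - J - 2 J^{2}}$ ($c{\left(J,B \right)} = \frac{1}{\left(5 - 2 J^{2}\right) - J} = \frac{1}{5 - J - 2 J^{2}}$)
$\left(36306 + c{\left(M{\left(4 \right)},-49 \right)}\right) \left(-44177 + 3006\right) = \left(36306 - \frac{1}{-5 - 10 + 2 \left(-10\right)^{2}}\right) \left(-44177 + 3006\right) = \left(36306 - \frac{1}{-5 - 10 + 2 \cdot 100}\right) \left(-41171\right) = \left(36306 - \frac{1}{-5 - 10 + 200}\right) \left(-41171\right) = \left(36306 - \frac{1}{185}\right) \left(-41171\right) = \frac{6716609}{185} \left(-41171\right) = - \frac{276529509139}{185}$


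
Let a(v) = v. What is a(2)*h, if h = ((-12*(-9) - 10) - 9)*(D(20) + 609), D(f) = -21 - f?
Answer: 101104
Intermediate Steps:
h = 50552 (h = ((-12*(-9) - 10) - 9)*((-21 - 1*20) + 609) = ((108 - 10) - 9)*((-21 - 20) + 609) = (98 - 9)*(-41 + 609) = 89*568 = 50552)
a(2)*h = 2*50552 = 101104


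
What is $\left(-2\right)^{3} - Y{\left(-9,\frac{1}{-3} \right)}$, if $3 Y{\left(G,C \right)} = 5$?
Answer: $- \frac{29}{3} \approx -9.6667$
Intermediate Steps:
$Y{\left(G,C \right)} = \frac{5}{3}$ ($Y{\left(G,C \right)} = \frac{1}{3} \cdot 5 = \frac{5}{3}$)
$\left(-2\right)^{3} - Y{\left(-9,\frac{1}{-3} \right)} = \left(-2\right)^{3} - \frac{5}{3} = -8 - \frac{5}{3} = - \frac{29}{3}$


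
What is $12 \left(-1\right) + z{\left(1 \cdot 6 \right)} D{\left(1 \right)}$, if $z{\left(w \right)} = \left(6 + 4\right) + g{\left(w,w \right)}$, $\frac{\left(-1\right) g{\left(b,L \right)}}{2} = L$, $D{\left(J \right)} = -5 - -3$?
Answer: $-8$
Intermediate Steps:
$D{\left(J \right)} = -2$ ($D{\left(J \right)} = -5 + 3 = -2$)
$g{\left(b,L \right)} = - 2 L$
$z{\left(w \right)} = 10 - 2 w$ ($z{\left(w \right)} = \left(6 + 4\right) - 2 w = 10 - 2 w$)
$12 \left(-1\right) + z{\left(1 \cdot 6 \right)} D{\left(1 \right)} = 12 \left(-1\right) + \left(10 - 2 \cdot 1 \cdot 6\right) \left(-2\right) = -12 + \left(10 - 12\right) \left(-2\right) = -12 - -4 = -12 + 4 = -8$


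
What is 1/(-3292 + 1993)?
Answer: -1/1299 ≈ -0.00076982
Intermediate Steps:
1/(-3292 + 1993) = 1/(-1299) = -1/1299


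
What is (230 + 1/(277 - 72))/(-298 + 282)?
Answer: -47151/3280 ≈ -14.375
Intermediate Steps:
(230 + 1/(277 - 72))/(-298 + 282) = (230 + 1/205)/(-16) = (230 + 1/205)*(-1/16) = (47151/205)*(-1/16) = -47151/3280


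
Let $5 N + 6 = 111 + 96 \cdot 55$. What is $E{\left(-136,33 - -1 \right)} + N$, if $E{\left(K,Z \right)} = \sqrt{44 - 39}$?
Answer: $1077 + \sqrt{5} \approx 1079.2$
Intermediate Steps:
$E{\left(K,Z \right)} = \sqrt{5}$
$N = 1077$ ($N = - \frac{6}{5} + \frac{111 + 96 \cdot 55}{5} = - \frac{6}{5} + \frac{111 + 5280}{5} = - \frac{6}{5} + \frac{1}{5} \cdot 5391 = - \frac{6}{5} + \frac{5391}{5} = 1077$)
$E{\left(-136,33 - -1 \right)} + N = \sqrt{5} + 1077 = 1077 + \sqrt{5}$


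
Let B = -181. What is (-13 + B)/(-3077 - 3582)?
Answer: 194/6659 ≈ 0.029133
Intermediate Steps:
(-13 + B)/(-3077 - 3582) = (-13 - 181)/(-3077 - 3582) = -194/(-6659) = -194*(-1/6659) = 194/6659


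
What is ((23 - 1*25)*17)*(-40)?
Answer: 1360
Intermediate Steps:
((23 - 1*25)*17)*(-40) = ((23 - 25)*17)*(-40) = -2*17*(-40) = -34*(-40) = 1360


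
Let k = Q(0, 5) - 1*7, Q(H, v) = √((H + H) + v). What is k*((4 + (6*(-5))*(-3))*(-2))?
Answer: 1316 - 188*√5 ≈ 895.62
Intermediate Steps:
Q(H, v) = √(v + 2*H) (Q(H, v) = √(2*H + v) = √(v + 2*H))
k = -7 + √5 (k = √(5 + 2*0) - 1*7 = √(5 + 0) - 7 = √5 - 7 = -7 + √5 ≈ -4.7639)
k*((4 + (6*(-5))*(-3))*(-2)) = (-7 + √5)*((4 + (6*(-5))*(-3))*(-2)) = (-7 + √5)*((4 - 30*(-3))*(-2)) = (-7 + √5)*((4 + 90)*(-2)) = (-7 + √5)*(94*(-2)) = (-7 + √5)*(-188) = 1316 - 188*√5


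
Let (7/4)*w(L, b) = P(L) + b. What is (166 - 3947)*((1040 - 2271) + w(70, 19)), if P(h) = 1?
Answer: 32278397/7 ≈ 4.6112e+6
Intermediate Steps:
w(L, b) = 4/7 + 4*b/7 (w(L, b) = 4*(1 + b)/7 = 4/7 + 4*b/7)
(166 - 3947)*((1040 - 2271) + w(70, 19)) = (166 - 3947)*((1040 - 2271) + (4/7 + (4/7)*19)) = -3781*(-1231 + (4/7 + 76/7)) = -3781*(-1231 + 80/7) = -3781*(-8537/7) = 32278397/7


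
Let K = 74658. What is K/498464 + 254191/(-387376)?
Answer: -763940197/1508538988 ≈ -0.50641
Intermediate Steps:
K/498464 + 254191/(-387376) = 74658/498464 + 254191/(-387376) = 74658*(1/498464) + 254191*(-1/387376) = 37329/249232 - 254191/387376 = -763940197/1508538988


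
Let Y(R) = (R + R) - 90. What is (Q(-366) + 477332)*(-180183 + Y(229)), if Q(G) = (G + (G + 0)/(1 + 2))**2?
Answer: -128653316940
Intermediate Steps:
Y(R) = -90 + 2*R (Y(R) = 2*R - 90 = -90 + 2*R)
Q(G) = 16*G**2/9 (Q(G) = (G + G/3)**2 = (4*G/3)**2 = 16*G**2/9)
(Q(-366) + 477332)*(-180183 + Y(229)) = ((16/9)*(-366)**2 + 477332)*(-180183 + (-90 + 2*229)) = ((16/9)*133956 + 477332)*(-180183 + (-90 + 458)) = (238144 + 477332)*(-180183 + 368) = 715476*(-179815) = -128653316940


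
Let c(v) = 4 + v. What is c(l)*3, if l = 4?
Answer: 24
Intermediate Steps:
c(l)*3 = (4 + 4)*3 = 8*3 = 24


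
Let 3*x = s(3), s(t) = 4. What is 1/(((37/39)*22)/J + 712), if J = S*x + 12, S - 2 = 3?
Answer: 364/259575 ≈ 0.0014023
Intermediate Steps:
S = 5 (S = 2 + 3 = 5)
x = 4/3 (x = (⅓)*4 = 4/3 ≈ 1.3333)
J = 56/3 (J = 5*(4/3) + 12 = 20/3 + 12 = 56/3 ≈ 18.667)
1/(((37/39)*22)/J + 712) = 1/(((37/39)*22)/(56/3) + 712) = 1/(((37*(1/39))*22)*(3/56) + 712) = 1/(((37/39)*22)*(3/56) + 712) = 1/((814/39)*(3/56) + 712) = 1/(407/364 + 712) = 1/(259575/364) = 364/259575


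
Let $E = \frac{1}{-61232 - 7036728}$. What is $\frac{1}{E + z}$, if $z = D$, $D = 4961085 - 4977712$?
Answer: $- \frac{7097960}{118017780921} \approx -6.0143 \cdot 10^{-5}$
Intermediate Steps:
$E = - \frac{1}{7097960}$ ($E = \frac{1}{-7097960} = - \frac{1}{7097960} \approx -1.4089 \cdot 10^{-7}$)
$D = -16627$
$z = -16627$
$\frac{1}{E + z} = \frac{1}{- \frac{1}{7097960} - 16627} = \frac{1}{- \frac{118017780921}{7097960}} = - \frac{7097960}{118017780921}$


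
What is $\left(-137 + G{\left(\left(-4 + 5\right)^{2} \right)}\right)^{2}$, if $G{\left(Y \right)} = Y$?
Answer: $18496$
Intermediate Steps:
$\left(-137 + G{\left(\left(-4 + 5\right)^{2} \right)}\right)^{2} = \left(-137 + \left(-4 + 5\right)^{2}\right)^{2} = \left(-137 + 1^{2}\right)^{2} = \left(-137 + 1\right)^{2} = \left(-136\right)^{2} = 18496$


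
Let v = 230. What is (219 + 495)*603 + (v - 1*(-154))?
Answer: 430926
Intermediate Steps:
(219 + 495)*603 + (v - 1*(-154)) = (219 + 495)*603 + (230 - 1*(-154)) = 714*603 + (230 + 154) = 430542 + 384 = 430926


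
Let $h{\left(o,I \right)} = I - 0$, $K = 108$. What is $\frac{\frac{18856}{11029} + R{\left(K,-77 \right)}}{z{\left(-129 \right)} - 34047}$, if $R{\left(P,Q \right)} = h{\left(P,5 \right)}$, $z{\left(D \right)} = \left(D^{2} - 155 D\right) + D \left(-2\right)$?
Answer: $\frac{24667}{10466521} \approx 0.0023568$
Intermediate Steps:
$h{\left(o,I \right)} = I$ ($h{\left(o,I \right)} = I + 0 = I$)
$z{\left(D \right)} = D^{2} - 157 D$ ($z{\left(D \right)} = \left(D^{2} - 155 D\right) - 2 D = D^{2} - 157 D$)
$R{\left(P,Q \right)} = 5$
$\frac{\frac{18856}{11029} + R{\left(K,-77 \right)}}{z{\left(-129 \right)} - 34047} = \frac{\frac{18856}{11029} + 5}{- 129 \left(-157 - 129\right) - 34047} = \frac{18856 \cdot \frac{1}{11029} + 5}{\left(-129\right) \left(-286\right) - 34047} = \frac{\frac{18856}{11029} + 5}{36894 - 34047} = \frac{74001}{11029 \cdot 2847} = \frac{74001}{11029} \cdot \frac{1}{2847} = \frac{24667}{10466521}$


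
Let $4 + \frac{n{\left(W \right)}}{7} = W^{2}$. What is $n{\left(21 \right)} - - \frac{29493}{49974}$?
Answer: $\frac{50966653}{16658} \approx 3059.6$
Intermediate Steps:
$n{\left(W \right)} = -28 + 7 W^{2}$
$n{\left(21 \right)} - - \frac{29493}{49974} = \left(-28 + 7 \cdot 21^{2}\right) - - \frac{29493}{49974} = \left(-28 + 7 \cdot 441\right) - \left(-29493\right) \frac{1}{49974} = \left(-28 + 3087\right) - - \frac{9831}{16658} = 3059 + \frac{9831}{16658} = \frac{50966653}{16658}$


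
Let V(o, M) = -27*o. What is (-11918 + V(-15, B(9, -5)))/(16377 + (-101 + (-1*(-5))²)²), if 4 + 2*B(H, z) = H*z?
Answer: -11513/22153 ≈ -0.51970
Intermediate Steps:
B(H, z) = -2 + H*z/2 (B(H, z) = -2 + (H*z)/2 = -2 + H*z/2)
(-11918 + V(-15, B(9, -5)))/(16377 + (-101 + (-1*(-5))²)²) = (-11918 - 27*(-15))/(16377 + (-101 + (-1*(-5))²)²) = (-11918 + 405)/(16377 + (-101 + 5²)²) = -11513/(16377 + (-101 + 25)²) = -11513/(16377 + (-76)²) = -11513/(16377 + 5776) = -11513/22153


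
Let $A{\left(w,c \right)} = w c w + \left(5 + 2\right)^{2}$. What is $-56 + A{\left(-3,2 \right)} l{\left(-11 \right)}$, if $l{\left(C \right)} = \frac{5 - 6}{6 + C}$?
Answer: $- \frac{213}{5} \approx -42.6$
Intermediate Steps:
$A{\left(w,c \right)} = 49 + c w^{2}$ ($A{\left(w,c \right)} = c w w + 7^{2} = c w^{2} + 49 = 49 + c w^{2}$)
$l{\left(C \right)} = - \frac{1}{6 + C}$
$-56 + A{\left(-3,2 \right)} l{\left(-11 \right)} = -56 + \left(49 + 2 \left(-3\right)^{2}\right) \left(- \frac{1}{6 - 11}\right) = -56 + \left(49 + 2 \cdot 9\right) \left(- \frac{1}{-5}\right) = -56 + \left(49 + 18\right) \left(\left(-1\right) \left(- \frac{1}{5}\right)\right) = -56 + 67 \cdot \frac{1}{5} = -56 + \frac{67}{5} = - \frac{213}{5}$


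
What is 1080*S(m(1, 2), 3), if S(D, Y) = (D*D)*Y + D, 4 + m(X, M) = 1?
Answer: 25920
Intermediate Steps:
m(X, M) = -3 (m(X, M) = -4 + 1 = -3)
S(D, Y) = D + Y*D² (S(D, Y) = D²*Y + D = Y*D² + D = D + Y*D²)
1080*S(m(1, 2), 3) = 1080*(-3*(1 - 3*3)) = 1080*(-3*(1 - 9)) = 1080*(-3*(-8)) = 1080*24 = 25920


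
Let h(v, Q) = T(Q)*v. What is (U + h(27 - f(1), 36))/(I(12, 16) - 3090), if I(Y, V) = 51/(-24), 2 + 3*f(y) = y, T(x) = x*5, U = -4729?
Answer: -1528/24737 ≈ -0.061770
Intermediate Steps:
T(x) = 5*x
f(y) = -2/3 + y/3
h(v, Q) = 5*Q*v (h(v, Q) = (5*Q)*v = 5*Q*v)
I(Y, V) = -17/8 (I(Y, V) = 51*(-1/24) = -17/8)
(U + h(27 - f(1), 36))/(I(12, 16) - 3090) = (-4729 + 5*36*(27 - (-2/3 + (1/3)*1)))/(-17/8 - 3090) = (-4729 + 5*36*(27 - (-2/3 + 1/3)))/(-24737/8) = (-4729 + 5*36*(27 - 1*(-1/3)))*(-8/24737) = (-4729 + 5*36*(27 + 1/3))*(-8/24737) = (-4729 + 5*36*(82/3))*(-8/24737) = (-4729 + 4920)*(-8/24737) = 191*(-8/24737) = -1528/24737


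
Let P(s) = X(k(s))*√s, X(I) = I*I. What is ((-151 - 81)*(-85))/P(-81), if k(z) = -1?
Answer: -19720*I/9 ≈ -2191.1*I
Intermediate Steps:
X(I) = I²
P(s) = √s (P(s) = (-1)²*√s = 1*√s = √s)
((-151 - 81)*(-85))/P(-81) = ((-151 - 81)*(-85))/(√(-81)) = (-232*(-85))/((9*I)) = 19720*(-I/9) = -19720*I/9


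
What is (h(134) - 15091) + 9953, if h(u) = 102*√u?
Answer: -5138 + 102*√134 ≈ -3957.3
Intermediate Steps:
(h(134) - 15091) + 9953 = (102*√134 - 15091) + 9953 = (-15091 + 102*√134) + 9953 = -5138 + 102*√134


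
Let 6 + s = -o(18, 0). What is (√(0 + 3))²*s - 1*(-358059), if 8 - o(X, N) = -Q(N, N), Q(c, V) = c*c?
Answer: 358017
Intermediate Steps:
Q(c, V) = c²
o(X, N) = 8 + N² (o(X, N) = 8 - (-1)*N² = 8 + N²)
s = -14 (s = -6 - (8 + 0²) = -6 - (8 + 0) = -6 - 1*8 = -6 - 8 = -14)
(√(0 + 3))²*s - 1*(-358059) = (√(0 + 3))²*(-14) - 1*(-358059) = (√3)²*(-14) + 358059 = 3*(-14) + 358059 = -42 + 358059 = 358017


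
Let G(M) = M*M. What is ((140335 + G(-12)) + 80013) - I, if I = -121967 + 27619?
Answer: 314840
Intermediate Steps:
G(M) = M**2
I = -94348
((140335 + G(-12)) + 80013) - I = ((140335 + (-12)**2) + 80013) - 1*(-94348) = ((140335 + 144) + 80013) + 94348 = (140479 + 80013) + 94348 = 220492 + 94348 = 314840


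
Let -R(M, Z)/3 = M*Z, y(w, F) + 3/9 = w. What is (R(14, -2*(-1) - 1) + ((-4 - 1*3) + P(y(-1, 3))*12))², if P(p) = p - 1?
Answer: 5929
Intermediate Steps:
y(w, F) = -⅓ + w
P(p) = -1 + p
R(M, Z) = -3*M*Z
(R(14, -2*(-1) - 1) + ((-4 - 1*3) + P(y(-1, 3))*12))² = (-3*14*(-2*(-1) - 1) + ((-4 - 1*3) + (-1 + (-⅓ - 1))*12))² = (-3*14*(2 - 1) + ((-4 - 3) + (-1 - 4/3)*12))² = (-3*14*1 + (-7 - 7/3*12))² = (-42 + (-7 - 28))² = (-42 - 35)² = (-77)² = 5929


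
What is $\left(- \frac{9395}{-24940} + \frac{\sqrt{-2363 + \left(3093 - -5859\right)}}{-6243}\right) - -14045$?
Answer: $\frac{70058339}{4988} - \frac{\sqrt{6589}}{6243} \approx 14045.0$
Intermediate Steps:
$\left(- \frac{9395}{-24940} + \frac{\sqrt{-2363 + \left(3093 - -5859\right)}}{-6243}\right) - -14045 = \left(\left(-9395\right) \left(- \frac{1}{24940}\right) + \sqrt{-2363 + \left(3093 + 5859\right)} \left(- \frac{1}{6243}\right)\right) + 14045 = \left(\frac{1879}{4988} + \sqrt{-2363 + 8952} \left(- \frac{1}{6243}\right)\right) + 14045 = \left(\frac{1879}{4988} + \sqrt{6589} \left(- \frac{1}{6243}\right)\right) + 14045 = \left(\frac{1879}{4988} - \frac{\sqrt{6589}}{6243}\right) + 14045 = \frac{70058339}{4988} - \frac{\sqrt{6589}}{6243}$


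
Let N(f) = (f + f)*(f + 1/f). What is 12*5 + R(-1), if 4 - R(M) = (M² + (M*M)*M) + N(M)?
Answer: 60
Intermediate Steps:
N(f) = 2*f*(f + 1/f) (N(f) = (2*f)*(f + 1/f) = 2*f*(f + 1/f))
R(M) = 2 - M³ - 3*M² (R(M) = 4 - ((M² + (M*M)*M) + (2 + 2*M²)) = 4 - ((M² + M²*M) + (2 + 2*M²)) = 4 - ((M² + M³) + (2 + 2*M²)) = 4 - (2 + M³ + 3*M²) = 4 + (-2 - M³ - 3*M²) = 2 - M³ - 3*M²)
12*5 + R(-1) = 12*5 + (2 - 1*(-1)³ - 3*(-1)²) = 60 + (2 - 1*(-1) - 3*1) = 60 + (2 + 1 - 3) = 60 + 0 = 60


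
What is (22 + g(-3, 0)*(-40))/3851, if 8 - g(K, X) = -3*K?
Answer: 62/3851 ≈ 0.016100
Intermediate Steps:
g(K, X) = 8 + 3*K (g(K, X) = 8 - (-3)*K = 8 + 3*K)
(22 + g(-3, 0)*(-40))/3851 = (22 + (8 + 3*(-3))*(-40))/3851 = (22 + (8 - 9)*(-40))*(1/3851) = (22 - 1*(-40))*(1/3851) = (22 + 40)*(1/3851) = 62*(1/3851) = 62/3851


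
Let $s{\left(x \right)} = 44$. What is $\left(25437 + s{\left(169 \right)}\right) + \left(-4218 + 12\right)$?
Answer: $21275$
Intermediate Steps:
$\left(25437 + s{\left(169 \right)}\right) + \left(-4218 + 12\right) = \left(25437 + 44\right) + \left(-4218 + 12\right) = 25481 - 4206 = 21275$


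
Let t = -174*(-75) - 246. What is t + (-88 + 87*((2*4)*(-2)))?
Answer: 11324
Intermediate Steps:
t = 12804 (t = 13050 - 246 = 12804)
t + (-88 + 87*((2*4)*(-2))) = 12804 + (-88 + 87*((2*4)*(-2))) = 12804 + (-88 + 87*(8*(-2))) = 12804 + (-88 + 87*(-16)) = 12804 + (-88 - 1392) = 12804 - 1480 = 11324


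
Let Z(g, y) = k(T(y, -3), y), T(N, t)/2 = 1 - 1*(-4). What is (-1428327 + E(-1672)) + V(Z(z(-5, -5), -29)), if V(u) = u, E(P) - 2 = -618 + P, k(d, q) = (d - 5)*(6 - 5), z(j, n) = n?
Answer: -1430610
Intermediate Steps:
T(N, t) = 10 (T(N, t) = 2*(1 - 1*(-4)) = 2*(1 + 4) = 2*5 = 10)
k(d, q) = -5 + d (k(d, q) = (-5 + d)*1 = -5 + d)
Z(g, y) = 5 (Z(g, y) = -5 + 10 = 5)
E(P) = -616 + P (E(P) = 2 + (-618 + P) = -616 + P)
(-1428327 + E(-1672)) + V(Z(z(-5, -5), -29)) = (-1428327 + (-616 - 1672)) + 5 = (-1428327 - 2288) + 5 = -1430615 + 5 = -1430610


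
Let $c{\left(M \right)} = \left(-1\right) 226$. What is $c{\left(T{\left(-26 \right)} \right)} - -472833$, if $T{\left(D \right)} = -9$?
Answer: $472607$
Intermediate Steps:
$c{\left(M \right)} = -226$
$c{\left(T{\left(-26 \right)} \right)} - -472833 = -226 - -472833 = -226 + 472833 = 472607$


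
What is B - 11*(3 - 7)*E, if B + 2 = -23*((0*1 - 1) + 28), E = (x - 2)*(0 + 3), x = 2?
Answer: -623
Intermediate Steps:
E = 0 (E = (2 - 2)*(0 + 3) = 0*3 = 0)
B = -623 (B = -2 - 23*((0*1 - 1) + 28) = -2 - 23*((0 - 1) + 28) = -2 - 23*(-1 + 28) = -2 - 23*27 = -2 - 621 = -623)
B - 11*(3 - 7)*E = -623 - 11*(3 - 7)*0 = -623 - 11*(-4)*0 = -623 - (-44)*0 = -623 - 1*0 = -623 + 0 = -623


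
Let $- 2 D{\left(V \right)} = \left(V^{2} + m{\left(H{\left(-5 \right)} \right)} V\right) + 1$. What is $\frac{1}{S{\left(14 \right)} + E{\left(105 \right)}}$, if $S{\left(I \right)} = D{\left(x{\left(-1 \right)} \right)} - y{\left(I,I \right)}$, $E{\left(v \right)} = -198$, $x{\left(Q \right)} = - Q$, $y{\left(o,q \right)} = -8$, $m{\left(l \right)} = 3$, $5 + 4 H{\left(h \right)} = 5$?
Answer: $- \frac{2}{385} \approx -0.0051948$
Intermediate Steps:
$H{\left(h \right)} = 0$ ($H{\left(h \right)} = - \frac{5}{4} + \frac{1}{4} \cdot 5 = - \frac{5}{4} + \frac{5}{4} = 0$)
$D{\left(V \right)} = - \frac{1}{2} - \frac{3 V}{2} - \frac{V^{2}}{2}$ ($D{\left(V \right)} = - \frac{\left(V^{2} + 3 V\right) + 1}{2} = - \frac{1 + V^{2} + 3 V}{2} = - \frac{1}{2} - \frac{3 V}{2} - \frac{V^{2}}{2}$)
$S{\left(I \right)} = \frac{11}{2}$ ($S{\left(I \right)} = \left(- \frac{1}{2} - \frac{3 \left(\left(-1\right) \left(-1\right)\right)}{2} - \frac{\left(\left(-1\right) \left(-1\right)\right)^{2}}{2}\right) - -8 = \left(- \frac{1}{2} - \frac{3}{2} - \frac{1^{2}}{2}\right) + 8 = \left(- \frac{1}{2} - \frac{3}{2} - \frac{1}{2}\right) + 8 = - \frac{5}{2} + 8 = \frac{11}{2}$)
$\frac{1}{S{\left(14 \right)} + E{\left(105 \right)}} = \frac{1}{\frac{11}{2} - 198} = \frac{1}{- \frac{385}{2}} = - \frac{2}{385}$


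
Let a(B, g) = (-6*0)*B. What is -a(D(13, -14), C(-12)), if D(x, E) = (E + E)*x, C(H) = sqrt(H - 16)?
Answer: 0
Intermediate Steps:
C(H) = sqrt(-16 + H)
D(x, E) = 2*E*x (D(x, E) = (2*E)*x = 2*E*x)
a(B, g) = 0 (a(B, g) = 0*B = 0)
-a(D(13, -14), C(-12)) = -1*0 = 0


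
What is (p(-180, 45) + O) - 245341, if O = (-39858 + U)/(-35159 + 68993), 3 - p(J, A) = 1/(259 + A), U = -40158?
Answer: -420576198311/1714256 ≈ -2.4534e+5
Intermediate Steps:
p(J, A) = 3 - 1/(259 + A)
O = -13336/5639 (O = (-39858 - 40158)/(-35159 + 68993) = -80016/33834 = -80016*1/33834 = -13336/5639 ≈ -2.3650)
(p(-180, 45) + O) - 245341 = ((776 + 3*45)/(259 + 45) - 13336/5639) - 245341 = ((776 + 135)/304 - 13336/5639) - 245341 = ((1/304)*911 - 13336/5639) - 245341 = (911/304 - 13336/5639) - 245341 = 1082985/1714256 - 245341 = -420576198311/1714256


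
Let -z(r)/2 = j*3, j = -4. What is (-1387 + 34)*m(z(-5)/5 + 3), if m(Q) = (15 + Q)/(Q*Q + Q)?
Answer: -11685/26 ≈ -449.42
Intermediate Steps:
z(r) = 24 (z(r) = -(-8)*3 = -2*(-12) = 24)
m(Q) = (15 + Q)/(Q + Q²) (m(Q) = (15 + Q)/(Q² + Q) = (15 + Q)/(Q + Q²))
(-1387 + 34)*m(z(-5)/5 + 3) = (-1387 + 34)*((15 + (24/5 + 3))/((24/5 + 3)*(1 + (24/5 + 3)))) = -1353*(15 + ((⅕)*24 + 3))/(((⅕)*24 + 3)*(1 + ((⅕)*24 + 3))) = -1353*(15 + (24/5 + 3))/((24/5 + 3)*(1 + (24/5 + 3))) = -1353*(15 + 39/5)/(39/5*(1 + 39/5)) = -2255*114/(13*44/5*5) = -2255*5*114/(13*44*5) = -1353*95/286 = -11685/26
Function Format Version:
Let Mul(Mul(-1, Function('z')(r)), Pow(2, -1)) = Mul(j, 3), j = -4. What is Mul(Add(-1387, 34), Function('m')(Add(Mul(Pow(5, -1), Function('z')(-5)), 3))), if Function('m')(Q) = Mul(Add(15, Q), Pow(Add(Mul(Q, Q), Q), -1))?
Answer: Rational(-11685, 26) ≈ -449.42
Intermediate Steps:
Function('z')(r) = 24 (Function('z')(r) = Mul(-2, Mul(-4, 3)) = Mul(-2, -12) = 24)
Function('m')(Q) = Mul(Pow(Add(Q, Pow(Q, 2)), -1), Add(15, Q)) (Function('m')(Q) = Mul(Add(15, Q), Pow(Add(Pow(Q, 2), Q), -1)) = Mul(Add(15, Q), Pow(Add(Q, Pow(Q, 2)), -1)) = Mul(Pow(Add(Q, Pow(Q, 2)), -1), Add(15, Q)))
Mul(Add(-1387, 34), Function('m')(Add(Mul(Pow(5, -1), Function('z')(-5)), 3))) = Mul(Add(-1387, 34), Mul(Pow(Add(Mul(Pow(5, -1), 24), 3), -1), Pow(Add(1, Add(Mul(Pow(5, -1), 24), 3)), -1), Add(15, Add(Mul(Pow(5, -1), 24), 3)))) = Mul(-1353, Mul(Pow(Add(Mul(Rational(1, 5), 24), 3), -1), Pow(Add(1, Add(Mul(Rational(1, 5), 24), 3)), -1), Add(15, Add(Mul(Rational(1, 5), 24), 3)))) = Mul(-1353, Mul(Pow(Add(Rational(24, 5), 3), -1), Pow(Add(1, Add(Rational(24, 5), 3)), -1), Add(15, Add(Rational(24, 5), 3)))) = Mul(-1353, Mul(Pow(Rational(39, 5), -1), Pow(Add(1, Rational(39, 5)), -1), Add(15, Rational(39, 5)))) = Mul(-1353, Mul(Rational(5, 39), Pow(Rational(44, 5), -1), Rational(114, 5))) = Mul(-1353, Mul(Rational(5, 39), Rational(5, 44), Rational(114, 5))) = Mul(-1353, Rational(95, 286)) = Rational(-11685, 26)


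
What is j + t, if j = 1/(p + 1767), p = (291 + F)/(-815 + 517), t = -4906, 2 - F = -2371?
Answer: -1285131457/261951 ≈ -4906.0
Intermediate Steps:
F = 2373 (F = 2 - 1*(-2371) = 2 + 2371 = 2373)
p = -1332/149 (p = (291 + 2373)/(-815 + 517) = 2664/(-298) = 2664*(-1/298) = -1332/149 ≈ -8.9396)
j = 149/261951 (j = 1/(-1332/149 + 1767) = 1/(261951/149) = 149/261951 ≈ 0.00056881)
j + t = 149/261951 - 4906 = -1285131457/261951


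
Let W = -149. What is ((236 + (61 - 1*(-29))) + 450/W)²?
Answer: 2315919376/22201 ≈ 1.0432e+5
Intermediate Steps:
((236 + (61 - 1*(-29))) + 450/W)² = ((236 + (61 - 1*(-29))) + 450/(-149))² = ((236 + (61 + 29)) + 450*(-1/149))² = ((236 + 90) - 450/149)² = (326 - 450/149)² = (48124/149)² = 2315919376/22201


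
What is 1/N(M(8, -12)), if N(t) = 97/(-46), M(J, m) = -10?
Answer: -46/97 ≈ -0.47423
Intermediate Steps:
N(t) = -97/46 (N(t) = 97*(-1/46) = -97/46)
1/N(M(8, -12)) = 1/(-97/46) = -46/97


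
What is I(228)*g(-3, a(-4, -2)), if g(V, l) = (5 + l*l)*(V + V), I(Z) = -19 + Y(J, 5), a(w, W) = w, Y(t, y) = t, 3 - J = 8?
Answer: 3024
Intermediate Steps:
J = -5 (J = 3 - 1*8 = 3 - 8 = -5)
I(Z) = -24 (I(Z) = -19 - 5 = -24)
g(V, l) = 2*V*(5 + l**2) (g(V, l) = (5 + l**2)*(2*V) = 2*V*(5 + l**2))
I(228)*g(-3, a(-4, -2)) = -48*(-3)*(5 + (-4)**2) = -48*(-3)*(5 + 16) = -48*(-3)*21 = -24*(-126) = 3024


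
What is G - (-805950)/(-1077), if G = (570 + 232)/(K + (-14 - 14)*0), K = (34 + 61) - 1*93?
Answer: -124691/359 ≈ -347.33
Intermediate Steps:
K = 2 (K = 95 - 93 = 2)
G = 401 (G = (570 + 232)/(2 + (-14 - 14)*0) = 802/(2 - 28*0) = 802/(2 + 0) = 802/2 = 802*(1/2) = 401)
G - (-805950)/(-1077) = 401 - (-805950)/(-1077) = 401 - (-805950)*(-1)/1077 = 401 - 1350*199/359 = 401 - 268650/359 = -124691/359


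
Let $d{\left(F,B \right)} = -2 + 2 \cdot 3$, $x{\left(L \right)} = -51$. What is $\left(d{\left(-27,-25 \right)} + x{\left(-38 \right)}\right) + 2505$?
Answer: $2458$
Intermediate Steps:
$d{\left(F,B \right)} = 4$ ($d{\left(F,B \right)} = -2 + 6 = 4$)
$\left(d{\left(-27,-25 \right)} + x{\left(-38 \right)}\right) + 2505 = \left(4 - 51\right) + 2505 = -47 + 2505 = 2458$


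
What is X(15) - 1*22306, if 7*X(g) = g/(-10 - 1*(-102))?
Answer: -14365049/644 ≈ -22306.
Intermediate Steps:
X(g) = g/644 (X(g) = (g/(-10 - 1*(-102)))/7 = (g/(-10 + 102))/7 = (g/92)/7 = g/644)
X(15) - 1*22306 = (1/644)*15 - 1*22306 = 15/644 - 22306 = -14365049/644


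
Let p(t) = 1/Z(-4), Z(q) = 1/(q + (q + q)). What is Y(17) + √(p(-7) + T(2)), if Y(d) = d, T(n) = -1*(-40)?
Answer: 17 + 2*√7 ≈ 22.292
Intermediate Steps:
Z(q) = 1/(3*q) (Z(q) = 1/(q + 2*q) = 1/(3*q))
T(n) = 40
p(t) = -12 (p(t) = 1/((⅓)/(-4)) = 1/((⅓)*(-¼)) = 1/(-1/12) = -12)
Y(17) + √(p(-7) + T(2)) = 17 + √(-12 + 40) = 17 + √28 = 17 + 2*√7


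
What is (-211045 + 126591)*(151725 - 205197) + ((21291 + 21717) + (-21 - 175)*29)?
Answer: 4515961612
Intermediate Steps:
(-211045 + 126591)*(151725 - 205197) + ((21291 + 21717) + (-21 - 175)*29) = -84454*(-53472) + (43008 - 196*29) = 4515924288 + (43008 - 5684) = 4515924288 + 37324 = 4515961612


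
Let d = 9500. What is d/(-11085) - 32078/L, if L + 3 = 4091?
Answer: -39442063/4531548 ≈ -8.7039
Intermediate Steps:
L = 4088 (L = -3 + 4091 = 4088)
d/(-11085) - 32078/L = 9500/(-11085) - 32078/4088 = 9500*(-1/11085) - 32078*1/4088 = -1900/2217 - 16039/2044 = -39442063/4531548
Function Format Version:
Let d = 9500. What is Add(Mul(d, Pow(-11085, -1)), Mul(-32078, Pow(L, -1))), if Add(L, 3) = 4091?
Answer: Rational(-39442063, 4531548) ≈ -8.7039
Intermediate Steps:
L = 4088 (L = Add(-3, 4091) = 4088)
Add(Mul(d, Pow(-11085, -1)), Mul(-32078, Pow(L, -1))) = Add(Mul(9500, Pow(-11085, -1)), Mul(-32078, Pow(4088, -1))) = Add(Mul(9500, Rational(-1, 11085)), Mul(-32078, Rational(1, 4088))) = Add(Rational(-1900, 2217), Rational(-16039, 2044)) = Rational(-39442063, 4531548)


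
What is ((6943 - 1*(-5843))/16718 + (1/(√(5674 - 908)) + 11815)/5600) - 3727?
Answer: -34865559683/9362080 + √4766/26689600 ≈ -3724.1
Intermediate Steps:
((6943 - 1*(-5843))/16718 + (1/(√(5674 - 908)) + 11815)/5600) - 3727 = ((6943 + 5843)*(1/16718) + (1/(√4766) + 11815)*(1/5600)) - 3727 = (12786*(1/16718) + (√4766/4766 + 11815)*(1/5600)) - 3727 = (6393/8359 + (11815 + √4766/4766)*(1/5600)) - 3727 = (6393/8359 + (2363/1120 + √4766/26689600)) - 3727 = (26912477/9362080 + √4766/26689600) - 3727 = -34865559683/9362080 + √4766/26689600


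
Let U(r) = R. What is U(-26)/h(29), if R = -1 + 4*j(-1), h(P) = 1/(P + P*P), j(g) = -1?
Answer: -4350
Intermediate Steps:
h(P) = 1/(P + P²)
R = -5 (R = -1 + 4*(-1) = -1 - 4 = -5)
U(r) = -5
U(-26)/h(29) = -5/(1/(29*(1 + 29))) = -5/((1/29)/30) = -5/((1/29)*(1/30)) = -5/1/870 = -5*870 = -4350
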